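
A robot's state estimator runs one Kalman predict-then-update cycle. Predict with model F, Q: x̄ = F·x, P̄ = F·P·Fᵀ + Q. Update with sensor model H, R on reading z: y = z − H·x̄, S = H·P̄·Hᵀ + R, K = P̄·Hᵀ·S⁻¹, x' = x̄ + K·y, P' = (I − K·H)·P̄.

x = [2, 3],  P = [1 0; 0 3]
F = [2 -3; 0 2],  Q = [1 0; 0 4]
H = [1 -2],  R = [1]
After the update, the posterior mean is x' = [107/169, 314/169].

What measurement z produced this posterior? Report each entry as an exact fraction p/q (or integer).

x̄ = F·x = [-5, 6]
P̄ = F·P·Fᵀ + Q = [32 -18; -18 16]
S = H·P̄·Hᵀ + R = [169]
K = P̄·Hᵀ·S⁻¹ = [68/169; -50/169]
x' − x̄ = [952/169, -700/169] = K·y
y = (KᵀK)⁻¹·Kᵀ·(x' − x̄) = [14]
z = y + H·x̄ = [14] + [-17] = [-3]

z = [-3]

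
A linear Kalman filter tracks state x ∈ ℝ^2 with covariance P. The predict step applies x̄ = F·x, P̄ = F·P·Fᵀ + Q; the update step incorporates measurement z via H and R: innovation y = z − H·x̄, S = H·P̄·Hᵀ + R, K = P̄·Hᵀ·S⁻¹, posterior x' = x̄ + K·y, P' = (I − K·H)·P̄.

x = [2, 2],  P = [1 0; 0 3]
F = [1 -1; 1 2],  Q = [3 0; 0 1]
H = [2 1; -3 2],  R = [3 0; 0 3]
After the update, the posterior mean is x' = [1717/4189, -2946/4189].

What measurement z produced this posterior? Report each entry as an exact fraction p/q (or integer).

z = [-1, -3]

x̄ = F·x = [0, 6]
P̄ = F·P·Fᵀ + Q = [7 -5; -5 14]
S = H·P̄·Hᵀ + R = [25 -19; -19 182]
K = P̄·Hᵀ·S⁻¹ = [1049/4189 -604/4189; 1545/4189 1151/4189]
x' − x̄ = [1717/4189, -28080/4189] = K·y
y = (KᵀK)⁻¹·Kᵀ·(x' − x̄) = [-7, -15]
z = y + H·x̄ = [-7, -15] + [6, 12] = [-1, -3]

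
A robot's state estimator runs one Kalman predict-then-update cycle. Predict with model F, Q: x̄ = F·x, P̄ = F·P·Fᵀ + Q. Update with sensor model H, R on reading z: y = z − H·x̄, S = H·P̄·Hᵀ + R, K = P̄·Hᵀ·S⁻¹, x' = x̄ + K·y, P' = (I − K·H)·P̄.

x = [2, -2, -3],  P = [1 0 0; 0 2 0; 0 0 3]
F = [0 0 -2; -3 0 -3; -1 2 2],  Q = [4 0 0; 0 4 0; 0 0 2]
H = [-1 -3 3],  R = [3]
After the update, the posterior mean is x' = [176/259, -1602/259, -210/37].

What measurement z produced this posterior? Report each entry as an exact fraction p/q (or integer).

x̄ = F·x = [6, 3, -12]
P̄ = F·P·Fᵀ + Q = [16 18 -12; 18 40 -15; -12 -15 23]
S = H·P̄·Hᵀ + R = [1036]
K = P̄·Hᵀ·S⁻¹ = [-53/518; -183/1036; 9/74]
x' − x̄ = [-1378/259, -2379/259, 234/37] = K·y
y = (KᵀK)⁻¹·Kᵀ·(x' − x̄) = [52]
z = y + H·x̄ = [52] + [-51] = [1]

z = [1]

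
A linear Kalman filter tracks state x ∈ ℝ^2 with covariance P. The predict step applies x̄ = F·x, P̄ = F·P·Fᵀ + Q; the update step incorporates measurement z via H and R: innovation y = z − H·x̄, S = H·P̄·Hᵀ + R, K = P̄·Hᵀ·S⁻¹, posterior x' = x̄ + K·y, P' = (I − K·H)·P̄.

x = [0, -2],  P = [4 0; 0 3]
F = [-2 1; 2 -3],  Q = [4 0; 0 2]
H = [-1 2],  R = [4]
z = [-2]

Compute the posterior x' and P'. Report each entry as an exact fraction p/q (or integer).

x' = [554/307, 2/307]
P' = [1732/307 720/307; 720/307 590/307]

x̄ = F·x = [-2, 6]
P̄ = F·P·Fᵀ + Q = [23 -25; -25 45]
y = z − H·x̄ = [-16]
S = H·P̄·Hᵀ + R = [307]
K = P̄·Hᵀ·S⁻¹ = [-73/307; 115/307]
x' = x̄ + K·y = [554/307, 2/307]
P' = (I − K·H)·P̄ = [1732/307 720/307; 720/307 590/307]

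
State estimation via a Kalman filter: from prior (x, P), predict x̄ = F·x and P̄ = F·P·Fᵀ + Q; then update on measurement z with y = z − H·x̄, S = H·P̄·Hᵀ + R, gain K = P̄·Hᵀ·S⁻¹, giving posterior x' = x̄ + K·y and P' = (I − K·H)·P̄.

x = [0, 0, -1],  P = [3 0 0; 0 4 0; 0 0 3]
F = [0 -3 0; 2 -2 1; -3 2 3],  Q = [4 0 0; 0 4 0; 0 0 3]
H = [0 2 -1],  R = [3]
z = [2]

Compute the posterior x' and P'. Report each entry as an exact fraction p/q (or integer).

x' = [18/79, -221/316, -1071/316]
P' = [1864/79 186/79 318/79; 186/79 2035/316 3785/316; 318/79 3785/316 7939/316]

x̄ = F·x = [0, -1, -3]
P̄ = F·P·Fᵀ + Q = [40 24 -24; 24 35 -25; -24 -25 73]
y = z − H·x̄ = [1]
S = H·P̄·Hᵀ + R = [316]
K = P̄·Hᵀ·S⁻¹ = [18/79; 95/316; -123/316]
x' = x̄ + K·y = [18/79, -221/316, -1071/316]
P' = (I − K·H)·P̄ = [1864/79 186/79 318/79; 186/79 2035/316 3785/316; 318/79 3785/316 7939/316]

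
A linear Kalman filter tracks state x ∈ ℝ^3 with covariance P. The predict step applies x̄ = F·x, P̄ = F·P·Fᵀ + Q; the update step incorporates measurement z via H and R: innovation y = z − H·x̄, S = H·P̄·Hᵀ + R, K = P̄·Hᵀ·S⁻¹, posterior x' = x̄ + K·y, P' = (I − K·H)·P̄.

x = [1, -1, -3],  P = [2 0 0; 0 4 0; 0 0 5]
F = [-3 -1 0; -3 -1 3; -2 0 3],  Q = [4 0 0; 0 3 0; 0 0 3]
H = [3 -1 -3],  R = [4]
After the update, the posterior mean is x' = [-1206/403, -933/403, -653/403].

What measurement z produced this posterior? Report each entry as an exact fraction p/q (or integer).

z = [-2]

x̄ = F·x = [-2, -11, -11]
P̄ = F·P·Fᵀ + Q = [26 22 12; 22 70 57; 12 57 56]
S = H·P̄·Hᵀ + R = [806]
K = P̄·Hᵀ·S⁻¹ = [10/403; -175/806; -189/806]
x' − x̄ = [-400/403, 3500/403, 3780/403] = K·y
y = (KᵀK)⁻¹·Kᵀ·(x' − x̄) = [-40]
z = y + H·x̄ = [-40] + [38] = [-2]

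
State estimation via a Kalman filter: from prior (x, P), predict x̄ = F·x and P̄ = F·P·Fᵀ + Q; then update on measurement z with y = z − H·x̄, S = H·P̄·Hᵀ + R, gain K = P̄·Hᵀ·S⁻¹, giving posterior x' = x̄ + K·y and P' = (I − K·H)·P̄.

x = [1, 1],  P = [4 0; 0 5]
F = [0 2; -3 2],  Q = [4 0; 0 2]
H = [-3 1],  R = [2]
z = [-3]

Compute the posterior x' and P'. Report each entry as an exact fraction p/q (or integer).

x' = [2/3, -41/39]
P' = [20/3 58/3; 58/3 2261/39]

x̄ = F·x = [2, -1]
P̄ = F·P·Fᵀ + Q = [24 20; 20 58]
y = z − H·x̄ = [4]
S = H·P̄·Hᵀ + R = [156]
K = P̄·Hᵀ·S⁻¹ = [-1/3; -1/78]
x' = x̄ + K·y = [2/3, -41/39]
P' = (I − K·H)·P̄ = [20/3 58/3; 58/3 2261/39]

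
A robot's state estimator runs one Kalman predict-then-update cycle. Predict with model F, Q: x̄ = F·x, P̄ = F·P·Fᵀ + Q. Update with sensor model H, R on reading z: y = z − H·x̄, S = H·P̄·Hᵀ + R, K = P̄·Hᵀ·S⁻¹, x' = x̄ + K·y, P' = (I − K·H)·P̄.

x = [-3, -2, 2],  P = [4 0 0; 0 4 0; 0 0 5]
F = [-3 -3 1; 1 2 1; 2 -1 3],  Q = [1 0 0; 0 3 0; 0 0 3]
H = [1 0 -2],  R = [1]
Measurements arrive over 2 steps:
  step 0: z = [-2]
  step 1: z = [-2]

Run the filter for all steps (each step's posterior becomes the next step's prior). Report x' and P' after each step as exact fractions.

step 0: x' = [1561/113, -260/113, 891/113], P' = [7086/113 -2039/113 3531/113; -2039/113 5771/339 -3028/339; 3531/113 -3028/339 5363/339]
step 1: x' = [-737236/301971, 335244/100657, -62923/301971], P' = [19203791/201314 -6350154/100657 14375110/301971; -6350154/100657 4622336/100657 -3169821/100657; 14375110/301971 -3169821/100657 2416389/100657]

step 0: x̄ = F·x = [17, -5, 2]
step 0: P̄ = F·P·Fᵀ + Q = [78 -31 3; -31 28 15; 3 15 68]
step 0: y = z − H·x̄ = [-15]
step 0: S = H·P̄·Hᵀ + R = [339]
step 0: K = P̄·Hᵀ·S⁻¹ = [24/113; -61/339; -133/339]
step 0: x' = x̄ + K·y = [1561/113, -260/113, 891/113]
step 0: P' = (I − K·H)·P̄ = [7086/113 -2039/113 3531/113; -2039/113 5771/339 -3028/339; 3531/113 -3028/339 5363/339]
step 1: x̄ = F·x = [-3012/113, 1932/113, 6055/113]
step 1: P̄ = F·P·Fᵀ + Q = [93467/339 -18714/113 -119666/339; -18714/113 11776/113 22179/113; -119666/339 22179/113 309839/339]
step 1: y = z − H·x̄ = [14896/113]
step 1: S = H·P̄·Hᵀ + R = [603942/113]
step 1: K = P̄·Hᵀ·S⁻¹ = [110933/603942; -10512/100657; -123224/301971]
step 1: x' = x̄ + K·y = [-737236/301971, 335244/100657, -62923/301971]
step 1: P' = (I − K·H)·P̄ = [19203791/201314 -6350154/100657 14375110/301971; -6350154/100657 4622336/100657 -3169821/100657; 14375110/301971 -3169821/100657 2416389/100657]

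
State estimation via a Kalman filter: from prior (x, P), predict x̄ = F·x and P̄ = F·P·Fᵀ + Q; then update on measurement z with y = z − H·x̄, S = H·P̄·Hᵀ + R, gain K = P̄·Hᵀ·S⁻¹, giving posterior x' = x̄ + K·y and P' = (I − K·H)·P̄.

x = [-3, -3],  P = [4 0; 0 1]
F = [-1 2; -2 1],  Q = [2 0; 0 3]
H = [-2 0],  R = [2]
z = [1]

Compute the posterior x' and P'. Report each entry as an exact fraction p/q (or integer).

x̄ = F·x = [-3, 3]
P̄ = F·P·Fᵀ + Q = [10 10; 10 20]
y = z − H·x̄ = [-5]
S = H·P̄·Hᵀ + R = [42]
K = P̄·Hᵀ·S⁻¹ = [-10/21; -10/21]
x' = x̄ + K·y = [-13/21, 113/21]
P' = (I − K·H)·P̄ = [10/21 10/21; 10/21 220/21]

x' = [-13/21, 113/21]
P' = [10/21 10/21; 10/21 220/21]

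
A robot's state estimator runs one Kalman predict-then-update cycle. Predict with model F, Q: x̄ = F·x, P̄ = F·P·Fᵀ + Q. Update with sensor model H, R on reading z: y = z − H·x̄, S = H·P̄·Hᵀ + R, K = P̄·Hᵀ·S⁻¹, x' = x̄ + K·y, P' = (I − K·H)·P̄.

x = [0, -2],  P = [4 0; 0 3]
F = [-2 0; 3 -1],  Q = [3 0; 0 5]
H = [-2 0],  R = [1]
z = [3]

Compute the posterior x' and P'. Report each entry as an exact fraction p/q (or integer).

x' = [-114/77, 298/77]
P' = [19/77 -24/77; -24/77 1084/77]

x̄ = F·x = [0, 2]
P̄ = F·P·Fᵀ + Q = [19 -24; -24 44]
y = z − H·x̄ = [3]
S = H·P̄·Hᵀ + R = [77]
K = P̄·Hᵀ·S⁻¹ = [-38/77; 48/77]
x' = x̄ + K·y = [-114/77, 298/77]
P' = (I − K·H)·P̄ = [19/77 -24/77; -24/77 1084/77]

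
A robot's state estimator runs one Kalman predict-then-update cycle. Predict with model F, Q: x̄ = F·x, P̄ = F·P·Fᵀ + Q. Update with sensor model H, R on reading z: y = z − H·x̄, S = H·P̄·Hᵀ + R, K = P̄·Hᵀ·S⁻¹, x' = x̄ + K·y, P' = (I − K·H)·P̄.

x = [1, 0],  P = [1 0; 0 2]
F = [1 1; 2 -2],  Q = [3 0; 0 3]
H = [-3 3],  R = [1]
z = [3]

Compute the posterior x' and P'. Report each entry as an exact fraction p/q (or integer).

x̄ = F·x = [1, 2]
P̄ = F·P·Fᵀ + Q = [6 -2; -2 15]
y = z − H·x̄ = [0]
S = H·P̄·Hᵀ + R = [226]
K = P̄·Hᵀ·S⁻¹ = [-12/113; 51/226]
x' = x̄ + K·y = [1, 2]
P' = (I − K·H)·P̄ = [390/113 386/113; 386/113 789/226]

x' = [1, 2]
P' = [390/113 386/113; 386/113 789/226]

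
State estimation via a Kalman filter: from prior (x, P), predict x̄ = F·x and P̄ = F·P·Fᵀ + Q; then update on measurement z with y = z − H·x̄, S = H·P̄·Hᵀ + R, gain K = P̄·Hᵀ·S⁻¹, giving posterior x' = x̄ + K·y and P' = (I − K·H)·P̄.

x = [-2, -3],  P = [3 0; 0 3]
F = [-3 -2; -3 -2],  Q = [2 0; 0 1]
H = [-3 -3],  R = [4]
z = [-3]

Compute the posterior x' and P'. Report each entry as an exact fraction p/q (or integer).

x' = [132/287, 867/1435]
P' = [247/287 -183/287; -183/287 1231/1435]

x̄ = F·x = [12, 12]
P̄ = F·P·Fᵀ + Q = [41 39; 39 40]
y = z − H·x̄ = [69]
S = H·P̄·Hᵀ + R = [1435]
K = P̄·Hᵀ·S⁻¹ = [-48/287; -237/1435]
x' = x̄ + K·y = [132/287, 867/1435]
P' = (I − K·H)·P̄ = [247/287 -183/287; -183/287 1231/1435]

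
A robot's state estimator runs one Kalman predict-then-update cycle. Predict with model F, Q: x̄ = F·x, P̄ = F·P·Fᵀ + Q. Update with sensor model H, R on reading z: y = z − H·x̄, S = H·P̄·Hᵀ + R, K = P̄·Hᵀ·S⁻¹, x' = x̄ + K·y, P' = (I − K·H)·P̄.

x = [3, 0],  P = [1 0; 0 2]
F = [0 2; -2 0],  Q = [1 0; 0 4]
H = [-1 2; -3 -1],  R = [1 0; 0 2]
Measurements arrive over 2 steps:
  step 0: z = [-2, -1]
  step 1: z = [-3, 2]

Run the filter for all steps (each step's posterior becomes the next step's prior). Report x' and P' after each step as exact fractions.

step 0: x̄ = F·x = [0, -6]
step 0: P̄ = F·P·Fᵀ + Q = [9 0; 0 8]
step 0: y = z − H·x̄ = [10, -7]
step 0: S = H·P̄·Hᵀ + R = [42 11; 11 91]
step 0: K = P̄·Hᵀ·S⁻¹ = [-522/3701 -1035/3701; 1544/3701 -512/3701]
step 0: x' = x̄ + K·y = [2025/3701, -3182/3701]
step 0: P' = (I − K·H)·P̄ = [666/3701 72/3701; 72/3701 808/3701]
step 1: x̄ = F·x = [-6364/3701, -4050/3701]
step 1: P̄ = F·P·Fᵀ + Q = [6933/3701 -288/3701; -288/3701 17468/3701]
step 1: y = z − H·x̄ = [-9367/3701, -15740/3701]
step 1: S = H·P̄·Hᵀ + R = [81658/3701 -12697/3701; -12697/3701 85539/3701]
step 1: K = P̄·Hᵀ·S⁻¹ = [-243918/1843753 -478311/1843753; 757148/1843753 -245504/1843753]
step 1: x' = x̄ + K·y = [-518846/1843753, -2889806/1843753]
step 1: P' = (I − K·H)·P̄ = [308166/1843753 32124/1843753; 32124/1843753 394636/1843753]

step 0: x' = [2025/3701, -3182/3701], P' = [666/3701 72/3701; 72/3701 808/3701]
step 1: x' = [-518846/1843753, -2889806/1843753], P' = [308166/1843753 32124/1843753; 32124/1843753 394636/1843753]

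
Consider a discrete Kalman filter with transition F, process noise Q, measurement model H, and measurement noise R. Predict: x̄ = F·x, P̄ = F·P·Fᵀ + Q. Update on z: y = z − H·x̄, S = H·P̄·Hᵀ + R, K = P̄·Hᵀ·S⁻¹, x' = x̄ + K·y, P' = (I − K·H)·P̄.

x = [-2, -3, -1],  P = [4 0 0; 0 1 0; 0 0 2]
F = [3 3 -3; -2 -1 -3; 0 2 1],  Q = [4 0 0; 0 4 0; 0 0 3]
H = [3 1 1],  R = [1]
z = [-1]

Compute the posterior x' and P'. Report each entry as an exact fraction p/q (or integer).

x' = [-140/97, 2974/291, -2021/291]
P' = [355/97 -1001/97 -32/97; -1001/97 11341/291 -2330/291; -32/97 -2330/291 5237/582]

x̄ = F·x = [-12, 10, -7]
P̄ = F·P·Fᵀ + Q = [67 -9 0; -9 39 -8; 0 -8 9]
y = z − H·x̄ = [32]
S = H·P̄·Hᵀ + R = [582]
K = P̄·Hᵀ·S⁻¹ = [32/97; 2/291; 1/582]
x' = x̄ + K·y = [-140/97, 2974/291, -2021/291]
P' = (I − K·H)·P̄ = [355/97 -1001/97 -32/97; -1001/97 11341/291 -2330/291; -32/97 -2330/291 5237/582]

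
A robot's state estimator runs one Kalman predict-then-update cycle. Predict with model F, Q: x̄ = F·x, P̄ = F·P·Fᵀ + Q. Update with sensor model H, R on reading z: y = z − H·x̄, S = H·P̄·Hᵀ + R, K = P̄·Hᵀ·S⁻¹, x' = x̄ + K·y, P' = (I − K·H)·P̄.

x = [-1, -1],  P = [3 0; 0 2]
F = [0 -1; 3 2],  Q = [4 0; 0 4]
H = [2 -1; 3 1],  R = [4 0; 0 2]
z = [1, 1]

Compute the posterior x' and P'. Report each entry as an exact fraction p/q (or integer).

x' = [433/982, -201/491]
P' = [113/491 -148/491; -148/491 2476/1473]

x̄ = F·x = [1, -5]
P̄ = F·P·Fᵀ + Q = [6 -4; -4 39]
y = z − H·x̄ = [-6, 3]
S = H·P̄·Hᵀ + R = [83 1; 1 71]
K = P̄·Hᵀ·S⁻¹ = [187/982 191/982; -841/1473 572/1473]
x' = x̄ + K·y = [433/982, -201/491]
P' = (I − K·H)·P̄ = [113/491 -148/491; -148/491 2476/1473]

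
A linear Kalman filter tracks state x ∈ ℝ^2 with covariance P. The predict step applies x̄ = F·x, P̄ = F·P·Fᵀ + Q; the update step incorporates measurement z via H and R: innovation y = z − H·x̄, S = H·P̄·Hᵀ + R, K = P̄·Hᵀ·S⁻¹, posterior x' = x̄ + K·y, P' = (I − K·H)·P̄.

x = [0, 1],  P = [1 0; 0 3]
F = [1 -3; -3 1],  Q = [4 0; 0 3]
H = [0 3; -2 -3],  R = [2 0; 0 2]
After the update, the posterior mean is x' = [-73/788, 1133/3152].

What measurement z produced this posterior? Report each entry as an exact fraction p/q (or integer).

z = [1, -1]

x̄ = F·x = [-3, 1]
P̄ = F·P·Fᵀ + Q = [32 -12; -12 15]
S = H·P̄·Hᵀ + R = [137 -63; -63 121]
K = P̄·Hᵀ·S⁻¹ = [-765/1576 -763/1576; 2061/6304 -21/6304]
x' − x̄ = [2291/788, -2019/3152] = K·y
y = (KᵀK)⁻¹·Kᵀ·(x' − x̄) = [-2, -4]
z = y + H·x̄ = [-2, -4] + [3, 3] = [1, -1]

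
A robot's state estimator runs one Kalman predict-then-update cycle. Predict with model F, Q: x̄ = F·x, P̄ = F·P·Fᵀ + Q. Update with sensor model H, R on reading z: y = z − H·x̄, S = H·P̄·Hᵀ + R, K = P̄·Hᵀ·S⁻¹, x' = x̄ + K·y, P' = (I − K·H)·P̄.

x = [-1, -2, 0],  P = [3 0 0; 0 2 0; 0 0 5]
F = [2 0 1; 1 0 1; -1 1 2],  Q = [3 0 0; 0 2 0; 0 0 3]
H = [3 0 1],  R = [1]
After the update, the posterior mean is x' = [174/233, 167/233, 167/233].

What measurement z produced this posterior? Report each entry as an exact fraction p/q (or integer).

x̄ = F·x = [-2, -1, -1]
P̄ = F·P·Fᵀ + Q = [20 11 4; 11 10 7; 4 7 28]
S = H·P̄·Hᵀ + R = [233]
K = P̄·Hᵀ·S⁻¹ = [64/233; 40/233; 40/233]
x' − x̄ = [640/233, 400/233, 400/233] = K·y
y = (KᵀK)⁻¹·Kᵀ·(x' − x̄) = [10]
z = y + H·x̄ = [10] + [-7] = [3]

z = [3]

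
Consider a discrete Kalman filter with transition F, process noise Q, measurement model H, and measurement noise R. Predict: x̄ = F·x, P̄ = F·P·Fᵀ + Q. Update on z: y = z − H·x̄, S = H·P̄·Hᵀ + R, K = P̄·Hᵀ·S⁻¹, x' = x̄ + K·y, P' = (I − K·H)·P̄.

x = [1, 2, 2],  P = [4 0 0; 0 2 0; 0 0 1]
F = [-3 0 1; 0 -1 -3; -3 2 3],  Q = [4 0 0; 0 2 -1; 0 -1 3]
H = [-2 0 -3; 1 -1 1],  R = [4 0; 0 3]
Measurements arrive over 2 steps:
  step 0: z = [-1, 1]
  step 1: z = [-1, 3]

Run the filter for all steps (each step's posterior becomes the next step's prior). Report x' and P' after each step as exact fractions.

step 0: x̄ = F·x = [-1, -8, 7]
step 0: P̄ = F·P·Fᵀ + Q = [41 -3 39; -3 13 -14; 39 -14 56]
step 0: y = z − H·x̄ = [18, -13]
step 0: S = H·P̄·Hᵀ + R = [1140 -493; -493 225]
step 0: K = P̄·Hᵀ·S⁻¹ = [-3856/13451 -3487/13451; -3990/13451 -10536/13451; -1613/13451 2982/13451]
step 0: x' = x̄ + K·y = [-37528/13451, -42460/13451, 26357/13451]
step 0: P' = (I − K·H)·P̄ = [73568/13451 40125/13451 -43904/13451; 40125/13451 50303/13451 -21430/13451; -43904/13451 -21430/13451 31420/13451]
step 1: x̄ = F·x = [138941/13451, -36611/13451, 106735/13451]
step 1: P̄ = F·P·Fᵀ + Q = [1010760/13451 -347591/13451 999610/13451; -347591/13451 231405/13451 -478728/13451; 999610/13451 -478728/13451 1238069/13451]
step 1: y = z − H·x̄ = [584636/13451, -241934/13451]
step 1: S = H·P̄·Hᵀ + R = [27234785/13451 -12865143/13451; -12865143/13451 6172445/13451]
step 1: K = P̄·Hᵀ·S⁻¹ = [-48496677/192796676 -27429915/192796676; -16802881/96398338 -51541051/96398338; -11852257/96398338 17720067/96398338]
step 1: x' = x̄ + K·y = [188487427/96398338, -32833100/48199169, -34468300/48199169]
step 1: P' = (I − K·H)·P̄ = [1195416375/192796676 272712053/96398338 -366141007/96398338; 272712053/96398338 133965506/48199169 -79702097/48199169; -366141007/96398338 -79702097/48199169 129948507/48199169]

step 0: x' = [-37528/13451, -42460/13451, 26357/13451], P' = [73568/13451 40125/13451 -43904/13451; 40125/13451 50303/13451 -21430/13451; -43904/13451 -21430/13451 31420/13451]
step 1: x' = [188487427/96398338, -32833100/48199169, -34468300/48199169], P' = [1195416375/192796676 272712053/96398338 -366141007/96398338; 272712053/96398338 133965506/48199169 -79702097/48199169; -366141007/96398338 -79702097/48199169 129948507/48199169]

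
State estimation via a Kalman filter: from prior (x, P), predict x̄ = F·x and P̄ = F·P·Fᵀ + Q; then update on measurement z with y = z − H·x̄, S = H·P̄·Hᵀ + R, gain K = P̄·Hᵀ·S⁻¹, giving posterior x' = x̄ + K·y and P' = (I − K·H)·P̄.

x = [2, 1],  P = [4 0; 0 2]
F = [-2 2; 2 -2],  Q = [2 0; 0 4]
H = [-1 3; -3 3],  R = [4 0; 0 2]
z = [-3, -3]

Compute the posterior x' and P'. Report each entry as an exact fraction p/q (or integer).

x̄ = F·x = [-2, 2]
P̄ = F·P·Fᵀ + Q = [26 -24; -24 28]
y = z − H·x̄ = [-11, -15]
S = H·P̄·Hᵀ + R = [426 618; 618 920]
K = P̄·Hᵀ·S⁻¹ = [635/2499 -278/833; 246/833 -24/833]
x' = x̄ + K·y = [31/147, -40/49]
P' = (I − K·H)·P̄ = [2104/2499 516/833; 516/833 500/833]

x' = [31/147, -40/49]
P' = [2104/2499 516/833; 516/833 500/833]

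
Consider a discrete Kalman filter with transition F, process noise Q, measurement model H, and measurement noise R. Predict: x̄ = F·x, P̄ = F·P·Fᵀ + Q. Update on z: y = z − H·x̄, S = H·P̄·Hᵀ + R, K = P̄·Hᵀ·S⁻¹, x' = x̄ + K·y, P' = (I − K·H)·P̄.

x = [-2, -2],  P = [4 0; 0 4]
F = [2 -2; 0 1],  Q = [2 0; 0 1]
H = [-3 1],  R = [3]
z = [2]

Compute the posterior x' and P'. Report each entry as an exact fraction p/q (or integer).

x' = [-220/181, -304/181]
P' = [104/181 147/181; 147/181 969/362]

x̄ = F·x = [0, -2]
P̄ = F·P·Fᵀ + Q = [34 -8; -8 5]
y = z − H·x̄ = [4]
S = H·P̄·Hᵀ + R = [362]
K = P̄·Hᵀ·S⁻¹ = [-55/181; 29/362]
x' = x̄ + K·y = [-220/181, -304/181]
P' = (I − K·H)·P̄ = [104/181 147/181; 147/181 969/362]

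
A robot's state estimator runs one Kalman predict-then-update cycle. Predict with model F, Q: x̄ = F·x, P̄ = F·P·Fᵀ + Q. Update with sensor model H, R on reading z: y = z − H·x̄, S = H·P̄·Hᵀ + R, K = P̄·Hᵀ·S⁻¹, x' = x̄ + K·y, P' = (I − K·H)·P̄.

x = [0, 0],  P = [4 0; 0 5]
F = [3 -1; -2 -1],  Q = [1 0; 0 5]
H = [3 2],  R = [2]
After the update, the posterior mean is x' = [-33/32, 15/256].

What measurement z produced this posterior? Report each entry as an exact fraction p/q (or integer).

z = [-3]

x̄ = F·x = [0, 0]
P̄ = F·P·Fᵀ + Q = [42 -19; -19 26]
S = H·P̄·Hᵀ + R = [256]
K = P̄·Hᵀ·S⁻¹ = [11/32; -5/256]
x' − x̄ = [-33/32, 15/256] = K·y
y = (KᵀK)⁻¹·Kᵀ·(x' − x̄) = [-3]
z = y + H·x̄ = [-3] + [0] = [-3]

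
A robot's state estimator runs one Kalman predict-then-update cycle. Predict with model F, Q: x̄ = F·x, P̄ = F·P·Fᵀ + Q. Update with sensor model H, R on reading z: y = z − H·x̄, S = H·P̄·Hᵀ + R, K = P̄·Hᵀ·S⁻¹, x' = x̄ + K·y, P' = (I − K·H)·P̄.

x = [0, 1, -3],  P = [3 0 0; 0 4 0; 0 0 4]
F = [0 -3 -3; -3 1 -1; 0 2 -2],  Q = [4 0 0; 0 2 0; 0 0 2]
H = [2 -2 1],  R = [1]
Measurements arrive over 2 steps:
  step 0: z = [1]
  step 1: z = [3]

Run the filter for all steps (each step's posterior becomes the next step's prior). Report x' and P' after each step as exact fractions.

step 0: x̄ = F·x = [6, 4, 8]
step 0: P̄ = F·P·Fᵀ + Q = [76 0 0; 0 37 16; 0 16 34]
step 0: y = z − H·x̄ = [-11]
step 0: S = H·P̄·Hᵀ + R = [423]
step 0: K = P̄·Hᵀ·S⁻¹ = [152/423; -58/423; 2/423]
step 0: x' = x̄ + K·y = [866/423, 2330/423, 3362/423]
step 0: P' = (I − K·H)·P̄ = [9044/423 8816/423 -304/423; 8816/423 12287/423 6884/423; -304/423 6884/423 14378/423]
step 1: x̄ = F·x = [-5692/141, -1210/141, -688/141]
step 1: P̄ = F·P·Fᵀ + Q = [40621/47 9209/47 1394/47; 9209/47 4491/47 -3214/47; 1394/47 -3214/47 5826/47]
step 1: y = z − H·x̄ = [10075/141]
step 1: S = H·P̄·Hᵀ + R = [131081/47]
step 1: K = P̄·Hᵀ·S⁻¹ = [64218/131081; 6222/131081; 15042/131081]
step 1: x' = x̄ + K·y = [-2108866/393243, -2040880/393243, 1305626/393243]
step 1: P' = (I − K·H)·P̄ = [25546591/131081 17182139/131081 -16664686/131081; 17182139/131081 11701521/131081 -10955014/131081; -16664686/131081 -10955014/131081 11434386/131081]

step 0: x' = [866/423, 2330/423, 3362/423], P' = [9044/423 8816/423 -304/423; 8816/423 12287/423 6884/423; -304/423 6884/423 14378/423]
step 1: x' = [-2108866/393243, -2040880/393243, 1305626/393243], P' = [25546591/131081 17182139/131081 -16664686/131081; 17182139/131081 11701521/131081 -10955014/131081; -16664686/131081 -10955014/131081 11434386/131081]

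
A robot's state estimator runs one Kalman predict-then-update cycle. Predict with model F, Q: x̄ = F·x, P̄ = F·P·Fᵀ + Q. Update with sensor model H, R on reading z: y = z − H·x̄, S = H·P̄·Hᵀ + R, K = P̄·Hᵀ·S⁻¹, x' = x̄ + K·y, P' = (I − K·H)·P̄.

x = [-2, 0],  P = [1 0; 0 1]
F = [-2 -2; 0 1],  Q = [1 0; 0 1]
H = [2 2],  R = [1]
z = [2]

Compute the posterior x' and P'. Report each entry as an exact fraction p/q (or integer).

x' = [32/29, 0]
P' = [65/29 -2; -2 2]

x̄ = F·x = [4, 0]
P̄ = F·P·Fᵀ + Q = [9 -2; -2 2]
y = z − H·x̄ = [-6]
S = H·P̄·Hᵀ + R = [29]
K = P̄·Hᵀ·S⁻¹ = [14/29; 0]
x' = x̄ + K·y = [32/29, 0]
P' = (I − K·H)·P̄ = [65/29 -2; -2 2]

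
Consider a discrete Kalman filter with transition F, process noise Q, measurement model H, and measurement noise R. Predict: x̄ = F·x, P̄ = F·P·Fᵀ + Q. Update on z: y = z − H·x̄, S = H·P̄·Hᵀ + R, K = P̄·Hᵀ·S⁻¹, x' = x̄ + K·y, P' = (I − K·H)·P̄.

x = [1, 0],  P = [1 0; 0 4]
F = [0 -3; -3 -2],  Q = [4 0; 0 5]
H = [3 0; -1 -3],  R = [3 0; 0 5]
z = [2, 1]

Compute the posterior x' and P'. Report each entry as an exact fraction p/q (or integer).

x̄ = F·x = [0, -3]
P̄ = F·P·Fᵀ + Q = [40 24; 24 30]
y = z − H·x̄ = [2, -8]
S = H·P̄·Hᵀ + R = [363 -336; -336 459]
K = P̄·Hᵀ·S⁻¹ = [5816/17907 -112/17907; -584/5969 -1910/5969]
x' = x̄ + K·y = [4176/5969, -3795/5969]
P' = (I − K·H)·P̄ = [5816/17907 -584/5969; -584/5969 3378/5969]

x' = [4176/5969, -3795/5969]
P' = [5816/17907 -584/5969; -584/5969 3378/5969]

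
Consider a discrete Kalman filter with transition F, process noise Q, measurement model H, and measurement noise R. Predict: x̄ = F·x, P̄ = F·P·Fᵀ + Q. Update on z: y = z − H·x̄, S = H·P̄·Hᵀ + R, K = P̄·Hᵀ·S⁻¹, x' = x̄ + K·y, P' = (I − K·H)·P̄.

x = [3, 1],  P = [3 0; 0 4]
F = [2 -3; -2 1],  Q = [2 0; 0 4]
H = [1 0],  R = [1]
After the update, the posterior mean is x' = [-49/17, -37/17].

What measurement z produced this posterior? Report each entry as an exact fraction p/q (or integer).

z = [-3]

x̄ = F·x = [3, -5]
P̄ = F·P·Fᵀ + Q = [50 -24; -24 20]
S = H·P̄·Hᵀ + R = [51]
K = P̄·Hᵀ·S⁻¹ = [50/51; -8/17]
x' − x̄ = [-100/17, 48/17] = K·y
y = (KᵀK)⁻¹·Kᵀ·(x' − x̄) = [-6]
z = y + H·x̄ = [-6] + [3] = [-3]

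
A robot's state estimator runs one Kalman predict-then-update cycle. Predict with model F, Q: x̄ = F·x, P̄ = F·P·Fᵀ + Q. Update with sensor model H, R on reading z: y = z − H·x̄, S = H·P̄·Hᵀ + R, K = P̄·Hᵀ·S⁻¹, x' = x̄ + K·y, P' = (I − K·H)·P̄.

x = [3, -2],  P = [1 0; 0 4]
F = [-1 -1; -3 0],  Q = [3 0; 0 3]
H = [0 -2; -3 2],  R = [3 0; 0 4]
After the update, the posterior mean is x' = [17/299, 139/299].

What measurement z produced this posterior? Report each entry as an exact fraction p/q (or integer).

z = [-2, 1]

x̄ = F·x = [-1, -9]
P̄ = F·P·Fᵀ + Q = [8 3; 3 12]
S = H·P̄·Hᵀ + R = [51 -30; -30 88]
K = P̄·Hᵀ·S⁻¹ = [-89/299 -183/598; -277/598 15/1196]
x' − x̄ = [316/299, 2830/299] = K·y
y = (KᵀK)⁻¹·Kᵀ·(x' − x̄) = [-20, 16]
z = y + H·x̄ = [-20, 16] + [18, -15] = [-2, 1]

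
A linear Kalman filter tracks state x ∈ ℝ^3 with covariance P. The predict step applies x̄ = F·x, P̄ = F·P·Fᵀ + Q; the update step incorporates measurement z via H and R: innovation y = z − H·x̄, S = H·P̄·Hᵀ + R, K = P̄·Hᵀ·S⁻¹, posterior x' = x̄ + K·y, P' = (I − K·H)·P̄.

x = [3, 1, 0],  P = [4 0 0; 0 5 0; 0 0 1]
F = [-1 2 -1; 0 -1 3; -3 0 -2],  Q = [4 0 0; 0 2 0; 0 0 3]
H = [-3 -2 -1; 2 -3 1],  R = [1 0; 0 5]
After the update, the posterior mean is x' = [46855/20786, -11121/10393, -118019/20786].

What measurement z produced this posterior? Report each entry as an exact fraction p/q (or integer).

z = [1, 2]

x̄ = F·x = [-1, -1, -9]
P̄ = F·P·Fᵀ + Q = [29 -13 14; -13 16 -6; 14 -6 43]
S = H·P̄·Hᵀ + R = [273 -262; -262 556]
K = P̄·Hᵀ·S⁻¹ = [-6309/41572 10653/83144; -3433/20786 -9217/41572; -8635/41572 5171/83144]
x' − x̄ = [67641/20786, -728/10393, 69055/20786] = K·y
y = (KᵀK)⁻¹·Kᵀ·(x' − x̄) = [-13, 10]
z = y + H·x̄ = [-13, 10] + [14, -8] = [1, 2]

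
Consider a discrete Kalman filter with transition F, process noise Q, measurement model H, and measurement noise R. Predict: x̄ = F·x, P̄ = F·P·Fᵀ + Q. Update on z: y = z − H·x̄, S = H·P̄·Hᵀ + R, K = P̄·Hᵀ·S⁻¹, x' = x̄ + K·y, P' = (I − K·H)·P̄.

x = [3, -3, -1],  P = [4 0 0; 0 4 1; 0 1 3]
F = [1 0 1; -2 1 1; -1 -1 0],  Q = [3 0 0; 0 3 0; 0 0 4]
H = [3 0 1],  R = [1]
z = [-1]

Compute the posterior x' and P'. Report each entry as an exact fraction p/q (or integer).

x̄ = F·x = [2, -10, 0]
P̄ = F·P·Fᵀ + Q = [10 -4 -5; -4 28 3; -5 3 12]
y = z − H·x̄ = [-7]
S = H·P̄·Hᵀ + R = [73]
K = P̄·Hᵀ·S⁻¹ = [25/73; -9/73; -3/73]
x' = x̄ + K·y = [-29/73, -667/73, 21/73]
P' = (I − K·H)·P̄ = [105/73 -67/73 -290/73; -67/73 1963/73 192/73; -290/73 192/73 867/73]

x' = [-29/73, -667/73, 21/73]
P' = [105/73 -67/73 -290/73; -67/73 1963/73 192/73; -290/73 192/73 867/73]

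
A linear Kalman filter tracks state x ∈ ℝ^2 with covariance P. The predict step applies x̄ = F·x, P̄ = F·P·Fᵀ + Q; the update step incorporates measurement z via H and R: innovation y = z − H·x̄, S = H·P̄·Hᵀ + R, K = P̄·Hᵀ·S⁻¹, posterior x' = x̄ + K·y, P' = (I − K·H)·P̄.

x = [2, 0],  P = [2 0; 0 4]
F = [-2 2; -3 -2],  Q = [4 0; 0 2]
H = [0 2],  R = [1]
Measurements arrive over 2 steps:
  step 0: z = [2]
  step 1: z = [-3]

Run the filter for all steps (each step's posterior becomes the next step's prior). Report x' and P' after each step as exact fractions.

step 0: x' = [-692/145, 138/145], P' = [3996/145 -4/145; -4/145 36/145]
step 1: x' = [22628/9703, -14420/9703], P' = [224884/29109 4768/29109; 4768/29109 7270/29109]

step 0: x̄ = F·x = [-4, -6]
step 0: P̄ = F·P·Fᵀ + Q = [28 -4; -4 36]
step 0: y = z − H·x̄ = [14]
step 0: S = H·P̄·Hᵀ + R = [145]
step 0: K = P̄·Hᵀ·S⁻¹ = [-8/145; 72/145]
step 0: x' = x̄ + K·y = [-692/145, 138/145]
step 0: P' = (I − K·H)·P̄ = [3996/145 -4/145; -4/145 36/145]
step 1: x̄ = F·x = [332/29, 360/29]
step 1: P̄ = F·P·Fᵀ + Q = [3348/29 4768/29; 4768/29 7270/29]
step 1: y = z − H·x̄ = [-807/29]
step 1: S = H·P̄·Hᵀ + R = [29109/29]
step 1: K = P̄·Hᵀ·S⁻¹ = [9536/29109; 14540/29109]
step 1: x' = x̄ + K·y = [22628/9703, -14420/9703]
step 1: P' = (I − K·H)·P̄ = [224884/29109 4768/29109; 4768/29109 7270/29109]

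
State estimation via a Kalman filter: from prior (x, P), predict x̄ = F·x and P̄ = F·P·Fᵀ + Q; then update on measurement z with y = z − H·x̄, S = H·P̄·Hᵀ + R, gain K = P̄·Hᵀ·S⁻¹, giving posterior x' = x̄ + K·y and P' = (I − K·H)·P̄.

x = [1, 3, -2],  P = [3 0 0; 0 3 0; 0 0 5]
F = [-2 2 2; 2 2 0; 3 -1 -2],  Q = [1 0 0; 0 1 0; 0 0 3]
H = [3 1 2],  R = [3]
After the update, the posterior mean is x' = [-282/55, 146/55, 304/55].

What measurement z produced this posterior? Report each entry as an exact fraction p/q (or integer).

x̄ = F·x = [0, 8, 4]
P̄ = F·P·Fᵀ + Q = [45 0 -44; 0 25 12; -44 12 53]
S = H·P̄·Hᵀ + R = [165]
K = P̄·Hᵀ·S⁻¹ = [47/165; 49/165; -14/165]
x' − x̄ = [-282/55, -294/55, 84/55] = K·y
y = (KᵀK)⁻¹·Kᵀ·(x' − x̄) = [-18]
z = y + H·x̄ = [-18] + [16] = [-2]

z = [-2]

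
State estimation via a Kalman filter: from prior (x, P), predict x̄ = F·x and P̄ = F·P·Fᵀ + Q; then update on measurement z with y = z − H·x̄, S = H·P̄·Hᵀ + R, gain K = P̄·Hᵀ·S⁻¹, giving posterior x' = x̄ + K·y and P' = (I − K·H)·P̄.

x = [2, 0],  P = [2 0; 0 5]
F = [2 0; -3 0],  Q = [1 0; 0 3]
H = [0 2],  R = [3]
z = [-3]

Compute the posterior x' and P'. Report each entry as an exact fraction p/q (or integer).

x̄ = F·x = [4, -6]
P̄ = F·P·Fᵀ + Q = [9 -12; -12 21]
y = z − H·x̄ = [9]
S = H·P̄·Hᵀ + R = [87]
K = P̄·Hᵀ·S⁻¹ = [-8/29; 14/29]
x' = x̄ + K·y = [44/29, -48/29]
P' = (I − K·H)·P̄ = [69/29 -12/29; -12/29 21/29]

x' = [44/29, -48/29]
P' = [69/29 -12/29; -12/29 21/29]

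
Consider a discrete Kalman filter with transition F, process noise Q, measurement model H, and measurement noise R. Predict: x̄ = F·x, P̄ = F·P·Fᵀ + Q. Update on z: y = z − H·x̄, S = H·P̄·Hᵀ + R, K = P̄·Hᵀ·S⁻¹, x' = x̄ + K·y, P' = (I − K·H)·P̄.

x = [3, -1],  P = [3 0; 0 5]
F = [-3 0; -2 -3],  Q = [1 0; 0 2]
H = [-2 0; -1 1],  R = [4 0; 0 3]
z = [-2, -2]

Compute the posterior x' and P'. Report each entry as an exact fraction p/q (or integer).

x̄ = F·x = [-9, -3]
P̄ = F·P·Fᵀ + Q = [28 18; 18 59]
y = z − H·x̄ = [-20, -8]
S = H·P̄·Hᵀ + R = [116 20; 20 54]
K = P̄·Hᵀ·S⁻¹ = [-353/733 -5/733; -691/1466 1369/1466]
x' = x̄ + K·y = [503/733, -765/733]
P' = (I − K·H)·P̄ = [706/733 691/733; 691/733 5489/1466]

x' = [503/733, -765/733]
P' = [706/733 691/733; 691/733 5489/1466]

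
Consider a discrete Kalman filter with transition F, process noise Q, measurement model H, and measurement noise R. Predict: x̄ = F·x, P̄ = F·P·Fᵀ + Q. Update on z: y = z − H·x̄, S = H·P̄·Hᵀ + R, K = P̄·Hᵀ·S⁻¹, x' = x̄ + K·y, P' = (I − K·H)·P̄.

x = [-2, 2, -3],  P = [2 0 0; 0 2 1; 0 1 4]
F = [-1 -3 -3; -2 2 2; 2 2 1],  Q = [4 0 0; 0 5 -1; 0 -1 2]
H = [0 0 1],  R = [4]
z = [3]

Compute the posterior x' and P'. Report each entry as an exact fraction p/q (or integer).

x' = [-12/5, 23/5, 11/5]
P' = [971/30 -839/30 -74/15; -839/30 1181/30 26/15; -74/15 26/15 52/15]

x̄ = F·x = [5, 2, -3]
P̄ = F·P·Fᵀ + Q = [78 -44 -37; -44 45 13; -37 13 26]
y = z − H·x̄ = [6]
S = H·P̄·Hᵀ + R = [30]
K = P̄·Hᵀ·S⁻¹ = [-37/30; 13/30; 13/15]
x' = x̄ + K·y = [-12/5, 23/5, 11/5]
P' = (I − K·H)·P̄ = [971/30 -839/30 -74/15; -839/30 1181/30 26/15; -74/15 26/15 52/15]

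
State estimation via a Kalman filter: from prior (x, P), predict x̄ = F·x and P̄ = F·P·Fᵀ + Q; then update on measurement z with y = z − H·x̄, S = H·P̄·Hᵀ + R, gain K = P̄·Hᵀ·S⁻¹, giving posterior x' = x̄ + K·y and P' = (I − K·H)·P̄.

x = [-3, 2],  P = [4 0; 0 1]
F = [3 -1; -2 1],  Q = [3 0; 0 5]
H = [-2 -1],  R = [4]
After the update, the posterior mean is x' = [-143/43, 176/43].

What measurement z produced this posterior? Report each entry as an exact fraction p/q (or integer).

x̄ = F·x = [-11, 8]
P̄ = F·P·Fᵀ + Q = [40 -25; -25 22]
S = H·P̄·Hᵀ + R = [86]
K = P̄·Hᵀ·S⁻¹ = [-55/86; 14/43]
x' − x̄ = [330/43, -168/43] = K·y
y = (KᵀK)⁻¹·Kᵀ·(x' − x̄) = [-12]
z = y + H·x̄ = [-12] + [14] = [2]

z = [2]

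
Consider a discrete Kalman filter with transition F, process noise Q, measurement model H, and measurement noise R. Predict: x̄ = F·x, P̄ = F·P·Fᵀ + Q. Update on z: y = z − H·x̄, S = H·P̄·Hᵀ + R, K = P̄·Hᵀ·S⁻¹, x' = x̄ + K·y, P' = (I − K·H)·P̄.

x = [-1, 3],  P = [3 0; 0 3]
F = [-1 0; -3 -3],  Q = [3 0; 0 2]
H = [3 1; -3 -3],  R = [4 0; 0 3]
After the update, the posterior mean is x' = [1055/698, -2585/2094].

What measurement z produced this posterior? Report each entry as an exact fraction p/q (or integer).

z = [3, -1]

x̄ = F·x = [1, -6]
P̄ = F·P·Fᵀ + Q = [6 9; 9 56]
S = H·P̄·Hᵀ + R = [168 -330; -330 723]
K = P̄·Hᵀ·S⁻¹ = [519/1396 75/698; -1447/4188 -895/2094]
x' − x̄ = [357/698, 9979/2094] = K·y
y = (KᵀK)⁻¹·Kᵀ·(x' − x̄) = [6, -16]
z = y + H·x̄ = [6, -16] + [-3, 15] = [3, -1]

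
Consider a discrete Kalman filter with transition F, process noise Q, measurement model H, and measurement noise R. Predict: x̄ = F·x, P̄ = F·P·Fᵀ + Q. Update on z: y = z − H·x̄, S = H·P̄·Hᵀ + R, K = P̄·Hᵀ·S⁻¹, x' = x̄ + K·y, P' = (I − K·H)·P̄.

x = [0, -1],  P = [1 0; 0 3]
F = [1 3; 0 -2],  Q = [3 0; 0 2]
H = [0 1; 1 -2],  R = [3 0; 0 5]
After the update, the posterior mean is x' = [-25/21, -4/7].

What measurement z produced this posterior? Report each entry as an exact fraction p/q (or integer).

x̄ = F·x = [-3, 2]
P̄ = F·P·Fᵀ + Q = [31 -18; -18 14]
S = H·P̄·Hᵀ + R = [17 -46; -46 164]
K = P̄·Hᵀ·S⁻¹ = [65/336 311/672; 15/56 -23/112]
x' − x̄ = [38/21, -18/7] = K·y
y = (KᵀK)⁻¹·Kᵀ·(x' − x̄) = [-5, 6]
z = y + H·x̄ = [-5, 6] + [2, -7] = [-3, -1]

z = [-3, -1]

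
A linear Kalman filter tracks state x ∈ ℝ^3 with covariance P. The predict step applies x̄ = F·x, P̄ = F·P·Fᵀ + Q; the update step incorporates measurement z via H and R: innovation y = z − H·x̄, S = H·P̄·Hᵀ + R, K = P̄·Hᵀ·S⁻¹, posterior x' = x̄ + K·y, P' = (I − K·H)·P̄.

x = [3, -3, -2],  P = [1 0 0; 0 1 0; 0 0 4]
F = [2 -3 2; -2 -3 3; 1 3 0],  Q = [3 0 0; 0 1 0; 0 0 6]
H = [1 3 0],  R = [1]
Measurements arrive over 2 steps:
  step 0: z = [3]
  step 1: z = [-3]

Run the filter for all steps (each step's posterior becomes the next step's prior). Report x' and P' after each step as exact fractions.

step 0: x' = [7346/657, -1792/657, -3982/657], P' = [6863/657 -2248/657 161/657; -2248/657 809/657 -67/657; 161/657 -67/657 8912/657]
step 1: x' = [35816240/1100909, -13056226/1100909, 3069218/1100909], P' = [105790652/1100909 -35195116/1100909 322385/1100909; -35195116/1100909 11831144/1100909 -108483/1100909; 322385/1100909 -108483/1100909 7690398/1100909]

step 0: x̄ = F·x = [11, -3, -6]
step 0: P̄ = F·P·Fᵀ + Q = [32 29 -7; 29 50 -11; -7 -11 16]
step 0: y = z − H·x̄ = [1]
step 0: S = H·P̄·Hᵀ + R = [657]
step 0: K = P̄·Hᵀ·S⁻¹ = [119/657; 179/657; -40/657]
step 0: x' = x̄ + K·y = [7346/657, -1792/657, -3982/657]
step 0: P' = (I − K·H)·P̄ = [6863/657 -2248/657 161/657; -2248/657 809/657 -67/657; 161/657 -67/657 8912/657]
step 1: x̄ = F·x = [12104/657, -21262/657, 1970/657]
step 1: P̄ = F·P·Fᵀ + Q = [101420/657 34628/657 -379/657; 34628/657 87896/657 -895/657; -379/657 -895/657 4598/657]
step 1: y = z − H·x̄ = [49711/657]
step 1: S = H·P̄·Hᵀ + R = [1100909/657]
step 1: K = P̄·Hᵀ·S⁻¹ = [205304/1100909; 298316/1100909; -3064/1100909]
step 1: x' = x̄ + K·y = [35816240/1100909, -13056226/1100909, 3069218/1100909]
step 1: P' = (I − K·H)·P̄ = [105790652/1100909 -35195116/1100909 322385/1100909; -35195116/1100909 11831144/1100909 -108483/1100909; 322385/1100909 -108483/1100909 7690398/1100909]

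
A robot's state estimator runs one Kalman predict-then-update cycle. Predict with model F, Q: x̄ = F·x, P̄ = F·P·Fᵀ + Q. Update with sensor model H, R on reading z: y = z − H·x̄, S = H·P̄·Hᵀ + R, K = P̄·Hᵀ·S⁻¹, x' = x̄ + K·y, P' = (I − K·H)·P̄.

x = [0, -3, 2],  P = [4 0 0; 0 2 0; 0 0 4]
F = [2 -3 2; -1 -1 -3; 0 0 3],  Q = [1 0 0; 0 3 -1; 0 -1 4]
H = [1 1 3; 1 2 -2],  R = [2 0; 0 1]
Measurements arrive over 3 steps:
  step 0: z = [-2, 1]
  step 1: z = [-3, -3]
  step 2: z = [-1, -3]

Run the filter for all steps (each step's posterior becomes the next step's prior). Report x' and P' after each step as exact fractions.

step 0: x' = [4159/69463, -2217/69463, -38400/69463], P' = [1024799/69463 -619284/69463 -113447/69463; -619284/69463 391963/69463 73535/69463; -113447/69463 73535/69463 22028/69463]
step 1: x' = [-4195704590/962479499, 809407164/962479499, 131605637/962479499], P' = [19597306803/1924958998 -5683966437/962479499 -2029675525/1924958998; -5683966437/962479499 3531249749/962479499 652472950/962479499; -2029675525/1924958998 652472950/962479499 465152813/1924958998]
step 2: x' = [-236448248285606/35511147787211, 98030112348059/35511147787211, 32942280591744/35511147787211], P' = [360044741353288/35511147787211 -208977109164378/35511147787211 -37341333235274/35511147787211; -208977109164378/35511147787211 129928603445411/35511147787211 24026883681385/35511147787211; -37341333235274/35511147787211 24026883681385/35511147787211 8575887025013/35511147787211]

step 0: x̄ = F·x = [13, -3, 6]
step 0: P̄ = F·P·Fᵀ + Q = [51 -26 24; -26 45 -37; 24 -37 40]
step 0: y = z − H·x̄ = [-30, 6]
step 0: S = H·P̄·Hᵀ + R = [328 -301; -301 488]
step 0: K = P̄·Hᵀ·S⁻¹ = [32587/69463 13125/69463; -3358/69463 17572/69463; 13086/69463 -10433/69463]
step 0: x' = x̄ + K·y = [4159/69463, -2217/69463, -38400/69463]
step 0: P' = (I − K·H)·P̄ = [1024799/69463 -619284/69463 -113447/69463; -619284/69463 391963/69463 73535/69463; -113447/69463 73535/69463 22028/69463]
step 1: x̄ = F·x = [-61831/69463, 113258/69463, -115200/69463]
step 1: P̄ = F·P·Fᵀ + Q = [13425850/69463 -202840/69463 -1210329/69463; -202840/69463 345363/69463 -147979/69463; -1210329/69463 -147979/69463 476104/69463]
step 1: y = z − H·x̄ = [85784/69463, -603474/69463]
step 1: S = H·P̄·Hᵀ + R = [9639547/69463 8849187/69463; 8849187/69463 21994969/69463]
step 1: K = P̄·Hᵀ·S⁻¹ = [1070173677/1924958998 920792105/1924958998; -97648919/962479499 73587161/962479499; 335364407/1924958998 -350089351/1924958998]
step 1: x' = x̄ + K·y = [-4195704590/962479499, 809407164/962479499, 131605637/962479499]
step 1: P' = (I − K·H)·P̄ = [19597306803/1924958998 -5683966437/962479499 -2029675525/1924958998; -5683966437/962479499 3531249749/962479499 652472950/962479499; -2029675525/1924958998 652472950/962479499 465152813/1924958998]
step 2: x̄ = F·x = [-10556419398/962479499, 2991480515/962479499, 394816911/962479499]
step 2: P̄ = F·P·Fᵀ + Q = [125127866216/962479499 -3396969682/962479499 -10565824686/962479499; -3396969682/962479499 4768407557/962479499 -1968572720/962479499; -10565824686/962479499 -1968572720/962479499 11886211309/1924958998]
step 2: y = z − H·x̄ = [5418008651/962479499, 2475653693/962479499]
step 2: S = H·P̄·Hᵀ + R = [206617719723/1924958998 70375022791/962479499; 70375022791/962479499 213360400337/962479499]
step 2: K = P̄·Hᵀ·S⁻¹ = [19521816241544/35511147787211 16773189495080/35511147787211; -3483927337406/35511147787211 2826330363674/35511147787211; 6206605760575/35511147787211 -6439339922530/35511147787211]
step 2: x' = x̄ + K·y = [-236448248285606/35511147787211, 98030112348059/35511147787211, 32942280591744/35511147787211]
step 2: P' = (I − K·H)·P̄ = [360044741353288/35511147787211 -208977109164378/35511147787211 -37341333235274/35511147787211; -208977109164378/35511147787211 129928603445411/35511147787211 24026883681385/35511147787211; -37341333235274/35511147787211 24026883681385/35511147787211 8575887025013/35511147787211]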